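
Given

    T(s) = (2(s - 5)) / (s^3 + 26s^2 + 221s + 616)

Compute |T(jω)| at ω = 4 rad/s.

|T(j4)| ≈ 0.01517

Substitute s = j4: numerator = -10 + j8, denominator = 200 + j820.
|T(j4)| = |-10 + j8| / |200 + j820| = 12.806 / 844.04 ≈ 0.01517.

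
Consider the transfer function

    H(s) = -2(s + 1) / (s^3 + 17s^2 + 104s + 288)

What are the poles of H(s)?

The poles are the roots of the denominator s^3 + 17s^2 + 104s + 288 = 0.
Trying s = -9: the polynomial evaluates to 0, so (s + 9) is a factor.
Dividing out leaves s^2 + 8s + 32 = 0.
The quadratic formula then gives s = -4 ± 4j.

s = -4 ± 4j, -9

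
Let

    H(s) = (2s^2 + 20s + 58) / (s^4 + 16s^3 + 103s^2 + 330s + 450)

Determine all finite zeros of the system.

s = -5 + 2j, -5 - 2j

Set the numerator to zero: 2s^2 + 20s + 58 = 0, i.e. 2·(s^2 + 10s + 29) = 0.
Factoring: (s^2 + 10s + 29) = 0.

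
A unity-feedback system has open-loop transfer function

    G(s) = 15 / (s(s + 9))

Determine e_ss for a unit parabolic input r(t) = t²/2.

e_ss = ∞

G(s) has one pole at the origin.
This is a Type 1 system; Ka = lim_{s→0} s^2·G(s) = 0, so the steady-state error for a parabola input is infinite.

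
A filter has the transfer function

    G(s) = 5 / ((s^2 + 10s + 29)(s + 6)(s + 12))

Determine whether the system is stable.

stable

The poles can be read from the denominator factors: s = -5 + 2j, -5 - 2j, -6, -12.
Since all poles lie strictly in the left half-plane, the system is stable.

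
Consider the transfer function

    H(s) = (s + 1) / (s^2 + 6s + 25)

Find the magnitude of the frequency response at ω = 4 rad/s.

Substitute s = j4: numerator = 1 + j4, denominator = 9 + j24.
|H(j4)| = |1 + j4| / |9 + j24| = 4.1231 / 25.632 ≈ 0.1609.

|H(j4)| ≈ 0.1609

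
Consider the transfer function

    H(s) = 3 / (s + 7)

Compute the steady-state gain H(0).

Set s = 0: H(0) = (3) / (7) = 3/7.

H(0) = 3/7 ≈ 0.4286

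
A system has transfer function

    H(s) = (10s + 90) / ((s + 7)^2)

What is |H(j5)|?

|H(j5)| ≈ 1.391

Substitute s = j5: numerator = 90 + j50, denominator = 24 + j70.
|H(j5)| = |90 + j50| / |24 + j70| = 102.96 / 74 ≈ 1.391.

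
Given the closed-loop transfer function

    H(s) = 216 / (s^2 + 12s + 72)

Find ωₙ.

ωₙ ≈ 8.485 rad/s

Compare the denominator to the standard form s^2 + 2ζωₙs + ωₙ².
ωₙ² = 72, so ωₙ = √72 ≈ 8.485 rad/s.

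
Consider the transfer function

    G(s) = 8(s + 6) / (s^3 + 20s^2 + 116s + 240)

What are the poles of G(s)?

s = -4 + 2j, -4 - 2j, -12

The poles are the roots of the denominator s^3 + 20s^2 + 116s + 240 = 0.
Trying s = -12: the polynomial evaluates to 0, so (s + 12) is a factor.
Dividing out leaves s^2 + 8s + 20 = 0.
The quadratic formula then gives s = -4 ± 2j.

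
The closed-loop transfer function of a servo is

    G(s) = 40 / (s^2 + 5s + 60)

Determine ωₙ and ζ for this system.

Compare the denominator to the standard form s^2 + 2ζωₙs + ωₙ².
ωₙ² = 60, so ωₙ = √60 ≈ 7.746 rad/s.
2ζωₙ = 5, so ζ = 5/(2·√60) ≈ 0.3227.

ωₙ ≈ 7.746 rad/s, ζ ≈ 0.3227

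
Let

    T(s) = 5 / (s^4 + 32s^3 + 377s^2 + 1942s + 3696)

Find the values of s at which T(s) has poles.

The poles are the roots of the denominator s^4 + 32s^3 + 377s^2 + 1942s + 3696 = 0.
Trying s = -6: the polynomial evaluates to 0, so (s + 6) is a factor.
Dividing out leaves s^3 + 26s^2 + 221s + 616 = 0.
This factors further as (s + 7)(s + 11)(s + 8) = 0.

s = -6, -7, -11, -8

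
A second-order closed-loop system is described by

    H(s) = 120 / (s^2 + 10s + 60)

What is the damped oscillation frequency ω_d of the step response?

Comparing s^2 + 10s + 60 to s^2 + 2ζωₙs + ωₙ²: ωₙ = √60 ≈ 7.746 rad/s and ζ = 10/(2·√60) ≈ 0.6455.
ζωₙ = 10/2 = 5, so ω_d = ωₙ√(1−ζ²) = √(ωₙ² − (ζωₙ)²) = √(60 − 5²) = √35 ≈ 5.916 rad/s.

ω_d ≈ 5.916 rad/s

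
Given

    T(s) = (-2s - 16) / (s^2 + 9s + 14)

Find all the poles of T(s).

The poles are the roots of the denominator s^2 + 9s + 14 = 0.
Factoring: (s + 7)(s + 2) = 0, so s = -7 and s = -2.

s = -7, -2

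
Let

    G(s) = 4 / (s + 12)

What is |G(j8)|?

|G(j8)| ≈ 0.2774

Substitute s = j8: numerator = 4, denominator = 12 + j8.
|G(j8)| = |4| / |12 + j8| = 4 / 14.422 ≈ 0.2774.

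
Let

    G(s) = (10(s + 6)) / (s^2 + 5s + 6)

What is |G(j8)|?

|G(j8)| ≈ 1.419

Substitute s = j8: numerator = 60 + j80, denominator = -58 + j40.
|G(j8)| = |60 + j80| / |-58 + j40| = 100 / 70.456 ≈ 1.419.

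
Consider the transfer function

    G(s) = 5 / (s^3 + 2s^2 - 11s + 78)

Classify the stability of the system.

unstable

The denominator s^3 + 2s^2 - 11s + 78 factors as (s^2 - 4s + 13)(s + 6), giving poles at s = 2 + 3j, 2 - 3j, -6.
Since the pole(s) at s = 2 ± 3j lie in the right half-plane, the system is unstable.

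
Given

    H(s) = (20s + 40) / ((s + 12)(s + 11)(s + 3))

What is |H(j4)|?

Substitute s = j4: numerator = 40 + j80, denominator = -20 + j740.
|H(j4)| = |40 + j80| / |-20 + j740| = 89.443 / 740.27 ≈ 0.1208.

|H(j4)| ≈ 0.1208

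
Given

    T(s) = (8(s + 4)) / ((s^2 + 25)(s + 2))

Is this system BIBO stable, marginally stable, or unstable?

The poles can be read from the denominator factors: s = 5j, -5j, -2.
Since the simple pole(s) at s = ±5j lie on the jω-axis with none in the right half-plane, the system is marginally stable.

marginally stable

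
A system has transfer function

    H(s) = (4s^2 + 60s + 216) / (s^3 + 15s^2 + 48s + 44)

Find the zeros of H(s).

Set the numerator to zero: 4s^2 + 60s + 216 = 0, i.e. 4·(s^2 + 15s + 54) = 0.
Factoring: (s + 6)(s + 9) = 0.

s = -6, -9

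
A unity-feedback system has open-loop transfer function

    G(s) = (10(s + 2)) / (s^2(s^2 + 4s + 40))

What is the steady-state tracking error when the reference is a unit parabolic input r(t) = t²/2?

G(s) has 2 poles at the origin.
This is a Type 2 system. Ka = lim_{s→0} s^2·G(s) = 20/40 = 1/2.
e_ss = 1/Ka = 1/(1/2) = 2.

e_ss = 2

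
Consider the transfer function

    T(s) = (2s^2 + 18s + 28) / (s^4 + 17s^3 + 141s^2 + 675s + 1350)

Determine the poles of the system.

The poles are the roots of the denominator s^4 + 17s^3 + 141s^2 + 675s + 1350 = 0.
Trying s = -6: the polynomial evaluates to 0, so (s + 6) is a factor.
Dividing out leaves s^3 + 11s^2 + 75s + 225 = 0.
This factors further as (s^2 + 6s + 45)(s + 5) = 0.

s = -3 ± 6j, -6, -5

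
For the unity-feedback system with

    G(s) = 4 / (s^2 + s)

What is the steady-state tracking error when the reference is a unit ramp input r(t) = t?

G(s) has one pole at the origin.
This is a Type 1 system. Kv = lim_{s→0} s·G(s) = 4/1.
e_ss = 1/Kv = 1/(4) = 1/4 ≈ 0.2500.

e_ss = 0.2500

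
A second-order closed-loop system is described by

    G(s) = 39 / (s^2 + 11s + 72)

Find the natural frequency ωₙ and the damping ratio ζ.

ωₙ ≈ 8.485 rad/s, ζ ≈ 0.6482

Compare the denominator to the standard form s^2 + 2ζωₙs + ωₙ².
ωₙ² = 72, so ωₙ = √72 ≈ 8.485 rad/s.
2ζωₙ = 11, so ζ = 11/(2·√72) ≈ 0.6482.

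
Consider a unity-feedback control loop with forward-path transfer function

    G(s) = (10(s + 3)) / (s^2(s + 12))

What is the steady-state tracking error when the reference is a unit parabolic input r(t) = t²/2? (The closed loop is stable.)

e_ss = 0.4000

G(s) has 2 poles at the origin.
This is a Type 2 system. Ka = lim_{s→0} s^2·G(s) = 30/12 = 5/2.
e_ss = 1/Ka = 1/(5/2) = 2/5 ≈ 0.4000.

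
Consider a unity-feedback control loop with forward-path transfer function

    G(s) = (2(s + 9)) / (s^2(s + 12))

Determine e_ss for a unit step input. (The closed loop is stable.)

e_ss = 0

G(s) has 2 poles at the origin.
This is a Type 2 system; for a step input the steady-state error is zero.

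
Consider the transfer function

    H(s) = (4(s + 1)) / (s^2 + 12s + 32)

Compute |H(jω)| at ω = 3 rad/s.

|H(j3)| ≈ 0.2961

Substitute s = j3: numerator = 4 + j12, denominator = 23 + j36.
|H(j3)| = |4 + j12| / |23 + j36| = 12.649 / 42.720 ≈ 0.2961.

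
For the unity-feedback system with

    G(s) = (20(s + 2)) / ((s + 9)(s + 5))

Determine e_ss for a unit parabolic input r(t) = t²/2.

G(s) has no poles at the origin.
This is a Type 0 system; Ka = lim_{s→0} s^2·G(s) = 0, so the steady-state error for a parabola input is infinite.

e_ss = ∞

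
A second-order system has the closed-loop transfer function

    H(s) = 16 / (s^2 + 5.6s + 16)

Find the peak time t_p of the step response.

t_p ≈ 1.100 s

Comparing s^2 + 5.6s + 16 to s^2 + 2ζωₙs + ωₙ²: ωₙ = 4 rad/s and ζ = 5.6/(2·4) = 0.7.
ζωₙ = 5.6/2 = 2.8, so ω_d = ωₙ√(1−ζ²) = √(ωₙ² − (ζωₙ)²) = √(16 − 2.8²) = √8.16 ≈ 2.857 rad/s.
t_p = π/ω_d = π/2.857 ≈ 1.100 s.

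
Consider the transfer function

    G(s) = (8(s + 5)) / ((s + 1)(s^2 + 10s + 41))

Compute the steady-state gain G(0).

G(0) = 40/41 ≈ 0.9756

At s = 0 each factor (s + a) contributes a and each (s^2 + bs + c) contributes c.
G(0) = 8·(5) / ((1) · (41)) = 40/41 = 40/41.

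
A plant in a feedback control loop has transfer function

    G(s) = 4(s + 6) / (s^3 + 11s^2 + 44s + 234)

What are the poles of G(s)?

The poles are the roots of the denominator s^3 + 11s^2 + 44s + 234 = 0.
Trying s = -9: the polynomial evaluates to 0, so (s + 9) is a factor.
Dividing out leaves s^2 + 2s + 26 = 0.
The quadratic formula then gives s = -1 ± 5j.

s = -1 ± 5j, -9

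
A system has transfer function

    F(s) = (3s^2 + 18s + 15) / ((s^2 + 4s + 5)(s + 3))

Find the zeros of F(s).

s = -1, -5

Set the numerator to zero: 3s^2 + 18s + 15 = 0, i.e. 3·(s^2 + 6s + 5) = 0.
Factoring: (s + 1)(s + 5) = 0.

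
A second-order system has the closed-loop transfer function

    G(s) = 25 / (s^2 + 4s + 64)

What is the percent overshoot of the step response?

Comparing s^2 + 4s + 64 to s^2 + 2ζωₙs + ωₙ²: ωₙ = 8 rad/s and ζ = 4/(2·8) = 0.25.
%OS = 100·exp(−πζ/√(1−ζ²)) = 100·exp(−π·0.25/√(1−0.25²)) ≈ 44.4%.

%OS ≈ 44.4%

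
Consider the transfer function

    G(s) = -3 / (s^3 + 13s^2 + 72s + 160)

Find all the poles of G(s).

The poles are the roots of the denominator s^3 + 13s^2 + 72s + 160 = 0.
Trying s = -5: the polynomial evaluates to 0, so (s + 5) is a factor.
Dividing out leaves s^2 + 8s + 32 = 0.
The quadratic formula then gives s = -4 ± 4j.

s = -4 + 4j, -4 - 4j, -5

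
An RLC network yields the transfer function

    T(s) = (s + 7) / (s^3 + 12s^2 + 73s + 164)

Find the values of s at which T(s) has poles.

The poles are the roots of the denominator s^3 + 12s^2 + 73s + 164 = 0.
Trying s = -4: the polynomial evaluates to 0, so (s + 4) is a factor.
Dividing out leaves s^2 + 8s + 41 = 0.
The quadratic formula then gives s = -4 ± 5j.

s = -4 ± 5j, -4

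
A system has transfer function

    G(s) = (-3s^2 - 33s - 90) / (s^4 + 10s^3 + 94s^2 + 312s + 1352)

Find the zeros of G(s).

s = -6, -5

Set the numerator to zero: -3s^2 - 33s - 90 = 0, i.e. -3·(s^2 + 11s + 30) = 0.
Factoring: (s + 6)(s + 5) = 0.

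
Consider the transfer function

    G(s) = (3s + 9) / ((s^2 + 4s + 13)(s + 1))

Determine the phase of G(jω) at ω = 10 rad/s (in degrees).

At s = j10: numerator = 9 + j30, denominator = -487 - j830.
∠G = ∠num − ∠den = 73.301° − (-120.40°) = 193.7°, which wraps to -166.3°.

∠G(j10) ≈ -166.3°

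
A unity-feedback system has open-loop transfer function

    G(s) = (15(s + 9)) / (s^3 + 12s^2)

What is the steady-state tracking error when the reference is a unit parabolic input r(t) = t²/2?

e_ss = 0.08889

G(s) has 2 poles at the origin.
This is a Type 2 system. Ka = lim_{s→0} s^2·G(s) = 135/12 = 45/4.
e_ss = 1/Ka = 1/(45/4) = 4/45 ≈ 0.08889.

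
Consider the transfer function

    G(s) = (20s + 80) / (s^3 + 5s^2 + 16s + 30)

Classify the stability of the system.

stable

The denominator s^3 + 5s^2 + 16s + 30 factors as (s^2 + 2s + 10)(s + 3), giving poles at s = -1 + 3j, -1 - 3j, -3.
Since all poles lie strictly in the left half-plane, the system is stable.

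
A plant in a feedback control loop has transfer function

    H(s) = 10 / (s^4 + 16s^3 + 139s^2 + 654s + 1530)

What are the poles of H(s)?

The poles are the roots of the denominator s^4 + 16s^3 + 139s^2 + 654s + 1530 = 0.
No real roots exist; factor into two real quadratics: (s^2 + 6s + 45)(s^2 + 10s + 34) = 0.
Each quadratic gives a conjugate pair via the quadratic formula.

s = -3 ± 6j, -5 ± 3j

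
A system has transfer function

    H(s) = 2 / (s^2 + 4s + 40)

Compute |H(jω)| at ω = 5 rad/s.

Substitute s = j5: numerator = 2, denominator = 15 + j20.
|H(j5)| = |2| / |15 + j20| = 2 / 25 = 0.08000.

|H(j5)| = 0.08000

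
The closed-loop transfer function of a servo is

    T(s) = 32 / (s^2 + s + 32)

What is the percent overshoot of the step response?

%OS ≈ 75.7%

Comparing s^2 + s + 32 to s^2 + 2ζωₙs + ωₙ²: ωₙ = √32 ≈ 5.657 rad/s and ζ = 1/(2·√32) ≈ 0.08839.
%OS = 100·exp(−πζ/√(1−ζ²)) = 100·exp(−π·0.08839/√(1−0.08839²)) ≈ 75.7%.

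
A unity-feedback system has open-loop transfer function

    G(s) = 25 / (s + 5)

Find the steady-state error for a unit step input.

e_ss = 0.1667

G(s) has no poles at the origin.
This is a Type 0 system. Kp = lim_{s→0} G(s) = 25/5 = 5.
e_ss = 1/(1 + Kp) = 1/(1 + 5) = 1/6 ≈ 0.1667.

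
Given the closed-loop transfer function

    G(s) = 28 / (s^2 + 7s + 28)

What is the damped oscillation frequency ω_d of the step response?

Comparing s^2 + 7s + 28 to s^2 + 2ζωₙs + ωₙ²: ωₙ = √28 ≈ 5.292 rad/s and ζ = 7/(2·√28) ≈ 0.6614.
ζωₙ = 7/2 = 3.5, so ω_d = ωₙ√(1−ζ²) = √(ωₙ² − (ζωₙ)²) = √(28 − 3.5²) = √15.75 ≈ 3.969 rad/s.

ω_d ≈ 3.969 rad/s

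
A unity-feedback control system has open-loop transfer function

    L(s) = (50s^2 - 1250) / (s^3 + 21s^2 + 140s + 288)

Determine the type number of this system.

Type 0

The denominator has no factor of s at the origin — no free integrator — so this is a Type 0 system.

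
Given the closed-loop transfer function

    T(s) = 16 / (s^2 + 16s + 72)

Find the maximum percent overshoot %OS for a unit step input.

%OS ≈ 0.0138%

Comparing s^2 + 16s + 72 to s^2 + 2ζωₙs + ωₙ²: ωₙ = √72 ≈ 8.485 rad/s and ζ = 16/(2·√72) ≈ 0.9428.
%OS = 100·exp(−πζ/√(1−ζ²)) = 100·exp(−π·0.9428/√(1−0.9428²)) ≈ 0.0138%.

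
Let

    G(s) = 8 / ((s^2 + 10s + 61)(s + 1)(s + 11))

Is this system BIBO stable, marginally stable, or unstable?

The poles can be read from the denominator factors: s = -5 + 6j, -5 - 6j, -1, -11.
Since all poles lie strictly in the left half-plane, the system is stable.

stable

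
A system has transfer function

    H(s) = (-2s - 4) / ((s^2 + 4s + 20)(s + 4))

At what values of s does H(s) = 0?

Set the numerator to zero: -2s - 4 = 0, i.e. -2·(s + 2) = 0.
So s = -2.

s = -2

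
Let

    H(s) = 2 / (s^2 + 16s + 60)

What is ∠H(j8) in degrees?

At s = j8: numerator = 2, denominator = -4 + j128.
∠H = ∠num − ∠den = 0° − (91.790°) = -91.79°.

∠H(j8) ≈ -91.79°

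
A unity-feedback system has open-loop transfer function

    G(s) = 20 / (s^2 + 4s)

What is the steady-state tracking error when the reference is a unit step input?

G(s) has one pole at the origin.
This is a Type 1 system; for a step input the steady-state error is zero.

e_ss = 0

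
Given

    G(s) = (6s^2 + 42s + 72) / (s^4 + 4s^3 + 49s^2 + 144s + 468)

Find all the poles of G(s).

The poles are the roots of the denominator s^4 + 4s^3 + 49s^2 + 144s + 468 = 0.
No real roots exist; factor into two real quadratics: (s^2 + 36)(s^2 + 4s + 13) = 0.
Each quadratic gives a conjugate pair via the quadratic formula.

s = 6j, -6j, -2 + 3j, -2 - 3j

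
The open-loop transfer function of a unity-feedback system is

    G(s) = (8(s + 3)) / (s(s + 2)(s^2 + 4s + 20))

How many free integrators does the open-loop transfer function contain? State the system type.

Type 1

The denominator has 1 factor of s at the origin (free integrator), so this is a Type 1 system.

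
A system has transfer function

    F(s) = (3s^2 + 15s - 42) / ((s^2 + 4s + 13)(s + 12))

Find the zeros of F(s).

s = 2, -7

Set the numerator to zero: 3s^2 + 15s - 42 = 0, i.e. 3·(s^2 + 5s - 14) = 0.
Factoring: (s - 2)(s + 7) = 0.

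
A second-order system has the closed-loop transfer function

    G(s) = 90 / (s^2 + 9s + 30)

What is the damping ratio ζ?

Compare the denominator to the standard form s^2 + 2ζωₙs + ωₙ².
ωₙ² = 30, so ωₙ = √30 ≈ 5.477 rad/s.
2ζωₙ = 9, so ζ = 9/(2·√30) ≈ 0.8216.

ζ ≈ 0.8216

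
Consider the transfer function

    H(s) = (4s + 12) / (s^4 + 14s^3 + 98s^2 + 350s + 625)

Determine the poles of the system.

s = -3 ± 4j, -4 ± 3j

The poles are the roots of the denominator s^4 + 14s^3 + 98s^2 + 350s + 625 = 0.
No real roots exist; factor into two real quadratics: (s^2 + 6s + 25)(s^2 + 8s + 25) = 0.
Each quadratic gives a conjugate pair via the quadratic formula.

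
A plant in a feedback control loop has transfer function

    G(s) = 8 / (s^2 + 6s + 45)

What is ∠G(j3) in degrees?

∠G(j3) ≈ -26.57°

At s = j3: numerator = 8, denominator = 36 + j18.
∠G = ∠num − ∠den = 0° − (26.565°) = -26.57°.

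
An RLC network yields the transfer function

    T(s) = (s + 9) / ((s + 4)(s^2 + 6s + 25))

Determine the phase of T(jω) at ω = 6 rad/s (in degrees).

∠T(j6) ≈ -129.6°

At s = j6: numerator = 9 + j6, denominator = -260 + j78.
∠T = ∠num − ∠den = 33.690° − (163.30°) = -129.6°.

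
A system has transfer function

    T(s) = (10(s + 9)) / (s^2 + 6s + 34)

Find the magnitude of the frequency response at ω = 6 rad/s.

Substitute s = j6: numerator = 90 + j60, denominator = -2 + j36.
|T(j6)| = |90 + j60| / |-2 + j36| = 108.17 / 36.056 = 3.

|T(j6)| = 3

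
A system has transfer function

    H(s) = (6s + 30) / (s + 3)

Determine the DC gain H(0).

Set s = 0: H(0) = (30) / (3) = 10.

H(0) = 10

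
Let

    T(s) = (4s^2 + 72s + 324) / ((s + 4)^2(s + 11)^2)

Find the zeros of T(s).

s = -9, -9

Set the numerator to zero: 4s^2 + 72s + 324 = 0, i.e. 4·(s^2 + 18s + 81) = 0.
Factoring: (s + 9)^2 = 0.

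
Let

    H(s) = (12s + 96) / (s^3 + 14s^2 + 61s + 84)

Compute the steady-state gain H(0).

Set s = 0: H(0) = (96) / (84) = 8/7.

H(0) = 8/7 ≈ 1.143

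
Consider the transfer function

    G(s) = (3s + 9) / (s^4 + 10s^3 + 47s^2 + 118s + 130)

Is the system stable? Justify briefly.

The denominator s^4 + 10s^3 + 47s^2 + 118s + 130 factors as (s^2 + 4s + 13)(s^2 + 6s + 10), giving poles at s = -2 + 3j, -2 - 3j, -3 + j, -3 - j.
Since all poles lie strictly in the left half-plane, the system is stable.

stable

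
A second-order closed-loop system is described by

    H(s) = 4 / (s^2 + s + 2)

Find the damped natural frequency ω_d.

Comparing s^2 + s + 2 to s^2 + 2ζωₙs + ωₙ²: ωₙ = √2 ≈ 1.414 rad/s and ζ = 1/(2·√2) ≈ 0.3536.
ζωₙ = 1/2 = 0.5, so ω_d = ωₙ√(1−ζ²) = √(ωₙ² − (ζωₙ)²) = √(2 − 0.5²) = √1.75 ≈ 1.323 rad/s.

ω_d ≈ 1.323 rad/s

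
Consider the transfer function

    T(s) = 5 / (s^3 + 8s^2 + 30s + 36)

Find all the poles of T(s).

s = -3 + 3j, -3 - 3j, -2

The poles are the roots of the denominator s^3 + 8s^2 + 30s + 36 = 0.
Trying s = -2: the polynomial evaluates to 0, so (s + 2) is a factor.
Dividing out leaves s^2 + 6s + 18 = 0.
The quadratic formula then gives s = -3 ± 3j.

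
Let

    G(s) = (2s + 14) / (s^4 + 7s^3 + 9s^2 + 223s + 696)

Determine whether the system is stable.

unstable

The denominator s^4 + 7s^3 + 9s^2 + 223s + 696 factors as (s + 3)(s^2 - 4s + 29)(s + 8), giving poles at s = -3, 2 ± 5j, -8.
Since the pole(s) at s = 2 ± 5j lie in the right half-plane, the system is unstable.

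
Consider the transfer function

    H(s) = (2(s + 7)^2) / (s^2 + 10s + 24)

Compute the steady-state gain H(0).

H(0) = 49/12 ≈ 4.083

Set s = 0: H(0) = (98) / (24) = 49/12.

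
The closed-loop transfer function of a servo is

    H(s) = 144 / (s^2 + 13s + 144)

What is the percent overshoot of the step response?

Comparing s^2 + 13s + 144 to s^2 + 2ζωₙs + ωₙ²: ωₙ = 12 rad/s and ζ = 13/(2·12) ≈ 0.5417.
%OS = 100·exp(−πζ/√(1−ζ²)) = 100·exp(−π·0.5417/√(1−0.5417²)) ≈ 13.2%.

%OS ≈ 13.2%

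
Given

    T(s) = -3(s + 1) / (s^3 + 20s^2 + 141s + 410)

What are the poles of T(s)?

The poles are the roots of the denominator s^3 + 20s^2 + 141s + 410 = 0.
Trying s = -10: the polynomial evaluates to 0, so (s + 10) is a factor.
Dividing out leaves s^2 + 10s + 41 = 0.
The quadratic formula then gives s = -5 ± 4j.

s = -5 ± 4j, -10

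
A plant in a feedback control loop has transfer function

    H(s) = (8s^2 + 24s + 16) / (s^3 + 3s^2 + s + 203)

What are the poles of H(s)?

s = 2 + 5j, 2 - 5j, -7

The poles are the roots of the denominator s^3 + 3s^2 + s + 203 = 0.
Trying s = -7: the polynomial evaluates to 0, so (s + 7) is a factor.
Dividing out leaves s^2 - 4s + 29 = 0.
The quadratic formula then gives s = 2 ± 5j.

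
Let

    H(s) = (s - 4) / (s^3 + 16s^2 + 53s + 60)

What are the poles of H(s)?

The poles are the roots of the denominator s^3 + 16s^2 + 53s + 60 = 0.
Trying s = -12: the polynomial evaluates to 0, so (s + 12) is a factor.
Dividing out leaves s^2 + 4s + 5 = 0.
The quadratic formula then gives s = -2 ± 1j.

s = -2 + j, -2 - j, -12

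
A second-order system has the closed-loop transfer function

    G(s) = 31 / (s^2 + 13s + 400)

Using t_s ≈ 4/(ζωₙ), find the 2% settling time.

Comparing s^2 + 13s + 400 to s^2 + 2ζωₙs + ωₙ²: ωₙ = 20 rad/s and ζ = 13/(2·20) = 0.325.
ζωₙ = 13/2 = 6.5, so t_s ≈ 4/(ζωₙ) = 4/6.5 ≈ 0.6154 s.

t_s ≈ 0.6154 s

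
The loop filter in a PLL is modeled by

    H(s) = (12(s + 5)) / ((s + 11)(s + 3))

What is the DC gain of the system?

H(0) = 20/11 ≈ 1.818

At s = 0 each factor (s + a) contributes a and each (s^2 + bs + c) contributes c.
H(0) = 12·(5) / ((11) · (3)) = 60/33 = 20/11.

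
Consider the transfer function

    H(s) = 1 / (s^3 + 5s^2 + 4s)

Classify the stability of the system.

The denominator s^3 + 5s^2 + 4s factors as s(s + 4)(s + 1), giving poles at s = 0, -4, -1.
Since the simple pole(s) at s = 0 lie on the jω-axis with none in the right half-plane, the system is marginally stable.

marginally stable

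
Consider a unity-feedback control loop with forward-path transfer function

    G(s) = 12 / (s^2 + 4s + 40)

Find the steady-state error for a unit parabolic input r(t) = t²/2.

G(s) has no poles at the origin.
This is a Type 0 system; Ka = lim_{s→0} s^2·G(s) = 0, so the steady-state error for a parabola input is infinite.

e_ss = ∞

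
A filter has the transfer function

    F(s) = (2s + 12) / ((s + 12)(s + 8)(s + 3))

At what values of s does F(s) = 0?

Set the numerator to zero: 2s + 12 = 0, i.e. 2·(s + 6) = 0.
So s = -6.

s = -6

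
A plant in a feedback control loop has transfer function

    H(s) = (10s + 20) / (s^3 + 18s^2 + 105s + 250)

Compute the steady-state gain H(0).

Set s = 0: H(0) = (20) / (250) = 2/25.

H(0) = 2/25 ≈ 0.08000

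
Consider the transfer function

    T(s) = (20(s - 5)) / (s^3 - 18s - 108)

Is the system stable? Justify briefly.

The denominator s^3 - 18s - 108 factors as (s^2 + 6s + 18)(s - 6), giving poles at s = -3 + 3j, -3 - 3j, 6.
Since the pole(s) at s = 6 lie in the right half-plane, the system is unstable.

unstable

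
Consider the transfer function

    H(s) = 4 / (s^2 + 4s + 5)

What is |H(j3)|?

Substitute s = j3: numerator = 4, denominator = -4 + j12.
|H(j3)| = |4| / |-4 + j12| = 4 / 12.649 ≈ 0.3162.

|H(j3)| ≈ 0.3162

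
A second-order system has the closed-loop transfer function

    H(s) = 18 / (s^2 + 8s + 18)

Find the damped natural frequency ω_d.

Comparing s^2 + 8s + 18 to s^2 + 2ζωₙs + ωₙ²: ωₙ = √18 ≈ 4.243 rad/s and ζ = 8/(2·√18) ≈ 0.9428.
ζωₙ = 8/2 = 4, so ω_d = ωₙ√(1−ζ²) = √(ωₙ² − (ζωₙ)²) = √(18 − 4²) = √2 ≈ 1.414 rad/s.

ω_d ≈ 1.414 rad/s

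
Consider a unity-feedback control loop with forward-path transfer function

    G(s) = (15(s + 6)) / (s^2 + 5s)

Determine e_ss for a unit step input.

e_ss = 0

G(s) has one pole at the origin.
This is a Type 1 system; for a step input the steady-state error is zero.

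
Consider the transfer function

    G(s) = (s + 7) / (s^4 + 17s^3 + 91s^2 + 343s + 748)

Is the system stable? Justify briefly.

The denominator s^4 + 17s^3 + 91s^2 + 343s + 748 factors as (s + 11)(s + 4)(s^2 + 2s + 17), giving poles at s = -11, -4, -1 ± 4j.
Since all poles lie strictly in the left half-plane, the system is stable.

stable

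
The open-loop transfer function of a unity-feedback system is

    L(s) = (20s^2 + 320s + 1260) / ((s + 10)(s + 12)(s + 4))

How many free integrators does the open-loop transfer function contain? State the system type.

Type 0

The denominator has no factor of s at the origin — no free integrator — so this is a Type 0 system.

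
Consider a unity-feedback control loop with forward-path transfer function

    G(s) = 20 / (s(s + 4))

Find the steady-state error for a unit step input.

G(s) has one pole at the origin.
This is a Type 1 system; for a step input the steady-state error is zero.

e_ss = 0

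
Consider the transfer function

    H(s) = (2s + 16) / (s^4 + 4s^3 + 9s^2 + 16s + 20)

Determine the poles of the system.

The poles are the roots of the denominator s^4 + 4s^3 + 9s^2 + 16s + 20 = 0.
No real roots exist; factor into two real quadratics: (s^2 + 4)(s^2 + 4s + 5) = 0.
Each quadratic gives a conjugate pair via the quadratic formula.

s = 2j, -2j, -2 + j, -2 - j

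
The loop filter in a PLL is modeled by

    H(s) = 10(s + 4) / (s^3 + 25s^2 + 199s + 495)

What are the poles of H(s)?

The poles are the roots of the denominator s^3 + 25s^2 + 199s + 495 = 0.
Trying s = -9: the polynomial evaluates to 0, so (s + 9) is a factor.
Dividing out leaves s^2 + 16s + 55 = 0.
Factoring the quadratic: (s + 11)(s + 5) = 0.

s = -9, -11, -5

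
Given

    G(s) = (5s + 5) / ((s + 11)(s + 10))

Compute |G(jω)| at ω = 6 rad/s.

Substitute s = j6: numerator = 5 + j30, denominator = 74 + j126.
|G(j6)| = |5 + j30| / |74 + j126| = 30.414 / 146.12 ≈ 0.2081.

|G(j6)| ≈ 0.2081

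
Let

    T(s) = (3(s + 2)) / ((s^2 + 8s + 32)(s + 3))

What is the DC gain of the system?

T(0) = 1/16 ≈ 0.06250

At s = 0 each factor (s + a) contributes a and each (s^2 + bs + c) contributes c.
T(0) = 3·(2) / ((32) · (3)) = 6/96 = 1/16.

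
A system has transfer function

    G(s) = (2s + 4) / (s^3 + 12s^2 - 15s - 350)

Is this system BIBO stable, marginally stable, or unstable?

The denominator s^3 + 12s^2 - 15s - 350 factors as (s - 5)(s + 7)(s + 10), giving poles at s = 5, -7, -10.
Since the pole(s) at s = 5 lie in the right half-plane, the system is unstable.

unstable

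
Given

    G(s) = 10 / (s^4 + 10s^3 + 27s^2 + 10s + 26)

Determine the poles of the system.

s = j, -j, -5 + j, -5 - j

The poles are the roots of the denominator s^4 + 10s^3 + 27s^2 + 10s + 26 = 0.
No real roots exist; factor into two real quadratics: (s^2 + 1)(s^2 + 10s + 26) = 0.
Each quadratic gives a conjugate pair via the quadratic formula.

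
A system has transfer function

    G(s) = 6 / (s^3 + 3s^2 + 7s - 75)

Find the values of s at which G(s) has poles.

The poles are the roots of the denominator s^3 + 3s^2 + 7s - 75 = 0.
Trying s = 3: the polynomial evaluates to 0, so (s - 3) is a factor.
Dividing out leaves s^2 + 6s + 25 = 0.
The quadratic formula then gives s = -3 ± 4j.

s = -3 + 4j, -3 - 4j, 3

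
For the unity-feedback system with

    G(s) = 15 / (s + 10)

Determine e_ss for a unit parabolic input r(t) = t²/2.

G(s) has no poles at the origin.
This is a Type 0 system; Ka = lim_{s→0} s^2·G(s) = 0, so the steady-state error for a parabola input is infinite.

e_ss = ∞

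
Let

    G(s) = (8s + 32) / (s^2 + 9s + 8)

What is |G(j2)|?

Substitute s = j2: numerator = 32 + j16, denominator = 4 + j18.
|G(j2)| = |32 + j16| / |4 + j18| = 35.777 / 18.439 ≈ 1.940.

|G(j2)| ≈ 1.940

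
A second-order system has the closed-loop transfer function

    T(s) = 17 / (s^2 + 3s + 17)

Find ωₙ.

ωₙ ≈ 4.123 rad/s

Compare the denominator to the standard form s^2 + 2ζωₙs + ωₙ².
ωₙ² = 17, so ωₙ = √17 ≈ 4.123 rad/s.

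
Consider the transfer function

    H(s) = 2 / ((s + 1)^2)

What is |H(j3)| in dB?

|H(j3)|_dB ≈ -14.0 dB

Substitute s = j3: numerator = 2, denominator = -8 + j6.
|H(j3)| = |2| / |-8 + j6| = 2 / 10 = 0.2000.
In decibels: 20·log₁₀(0.2000) ≈ -14.0 dB.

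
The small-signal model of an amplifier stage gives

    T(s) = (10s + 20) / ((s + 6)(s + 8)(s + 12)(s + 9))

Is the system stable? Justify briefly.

stable

The poles can be read from the denominator factors: s = -6, -8, -12, -9.
Since all poles lie strictly in the left half-plane, the system is stable.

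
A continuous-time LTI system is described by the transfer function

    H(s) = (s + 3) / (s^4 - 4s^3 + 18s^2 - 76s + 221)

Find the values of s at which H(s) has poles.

The poles are the roots of the denominator s^4 - 4s^3 + 18s^2 - 76s + 221 = 0.
No real roots exist; factor into two real quadratics: (s^2 + 2s + 17)(s^2 - 6s + 13) = 0.
Each quadratic gives a conjugate pair via the quadratic formula.

s = -1 ± 4j, 3 ± 2j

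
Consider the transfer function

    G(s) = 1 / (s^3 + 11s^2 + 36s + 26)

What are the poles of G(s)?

The poles are the roots of the denominator s^3 + 11s^2 + 36s + 26 = 0.
Trying s = -1: the polynomial evaluates to 0, so (s + 1) is a factor.
Dividing out leaves s^2 + 10s + 26 = 0.
The quadratic formula then gives s = -5 ± 1j.

s = -5 ± j, -1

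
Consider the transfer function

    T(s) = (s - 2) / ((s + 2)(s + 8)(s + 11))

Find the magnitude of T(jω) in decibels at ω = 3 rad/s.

Substitute s = j3: numerator = -2 + j3, denominator = -13 + j351.
|T(j3)| = |-2 + j3| / |-13 + j351| = 3.6056 / 351.24 ≈ 0.01027.
In decibels: 20·log₁₀(0.01027) ≈ -39.8 dB.

|T(j3)|_dB ≈ -39.8 dB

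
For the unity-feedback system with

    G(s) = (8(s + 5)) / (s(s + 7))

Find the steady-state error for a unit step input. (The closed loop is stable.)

e_ss = 0

G(s) has one pole at the origin.
This is a Type 1 system; for a step input the steady-state error is zero.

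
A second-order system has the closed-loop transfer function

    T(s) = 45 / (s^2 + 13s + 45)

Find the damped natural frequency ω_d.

Comparing s^2 + 13s + 45 to s^2 + 2ζωₙs + ωₙ²: ωₙ = √45 ≈ 6.708 rad/s and ζ = 13/(2·√45) ≈ 0.9690.
ζωₙ = 13/2 = 6.5, so ω_d = ωₙ√(1−ζ²) = √(ωₙ² − (ζωₙ)²) = √(45 − 6.5²) = √2.75 ≈ 1.658 rad/s.

ω_d ≈ 1.658 rad/s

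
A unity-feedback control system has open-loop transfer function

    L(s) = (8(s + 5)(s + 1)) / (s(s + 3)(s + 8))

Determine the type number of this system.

Type 1

The denominator has 1 factor of s at the origin (free integrator), so this is a Type 1 system.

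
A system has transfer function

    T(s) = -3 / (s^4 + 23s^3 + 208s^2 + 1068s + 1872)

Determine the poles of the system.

s = -4 + 6j, -4 - 6j, -12, -3

The poles are the roots of the denominator s^4 + 23s^3 + 208s^2 + 1068s + 1872 = 0.
Trying s = -12: the polynomial evaluates to 0, so (s + 12) is a factor.
Dividing out leaves s^3 + 11s^2 + 76s + 156 = 0.
This factors further as (s^2 + 8s + 52)(s + 3) = 0.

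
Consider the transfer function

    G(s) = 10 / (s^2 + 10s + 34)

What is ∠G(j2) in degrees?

∠G(j2) ≈ -33.69°

At s = j2: numerator = 10, denominator = 30 + j20.
∠G = ∠num − ∠den = 0° − (33.690°) = -33.69°.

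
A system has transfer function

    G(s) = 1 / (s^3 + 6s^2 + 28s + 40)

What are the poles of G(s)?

s = -2 ± 4j, -2

The poles are the roots of the denominator s^3 + 6s^2 + 28s + 40 = 0.
Trying s = -2: the polynomial evaluates to 0, so (s + 2) is a factor.
Dividing out leaves s^2 + 4s + 20 = 0.
The quadratic formula then gives s = -2 ± 4j.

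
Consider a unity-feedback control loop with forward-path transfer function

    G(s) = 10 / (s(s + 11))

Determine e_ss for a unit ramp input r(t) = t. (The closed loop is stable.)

e_ss = 1.100

G(s) has one pole at the origin.
This is a Type 1 system. Kv = lim_{s→0} s·G(s) = 10/11.
e_ss = 1/Kv = 1/(10/11) = 11/10 ≈ 1.100.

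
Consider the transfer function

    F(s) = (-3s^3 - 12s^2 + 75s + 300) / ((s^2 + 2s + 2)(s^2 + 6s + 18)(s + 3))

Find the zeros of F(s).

Set the numerator to zero: -3s^3 - 12s^2 + 75s + 300 = 0, i.e. -3·(s^3 + 4s^2 - 25s - 100) = 0.
Factoring: (s + 4)(s + 5)(s - 5) = 0.

s = -4, -5, 5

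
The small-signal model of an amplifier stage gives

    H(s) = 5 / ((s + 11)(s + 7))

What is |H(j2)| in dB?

Substitute s = j2: numerator = 5, denominator = 73 + j36.
|H(j2)| = |5| / |73 + j36| = 5 / 81.394 ≈ 0.06143.
In decibels: 20·log₁₀(0.06143) ≈ -24.2 dB.

|H(j2)|_dB ≈ -24.2 dB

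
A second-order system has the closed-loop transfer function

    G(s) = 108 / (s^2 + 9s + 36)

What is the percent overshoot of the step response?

Comparing s^2 + 9s + 36 to s^2 + 2ζωₙs + ωₙ²: ωₙ = 6 rad/s and ζ = 9/(2·6) = 0.75.
%OS = 100·exp(−πζ/√(1−ζ²)) = 100·exp(−π·0.75/√(1−0.75²)) ≈ 2.84%.

%OS ≈ 2.84%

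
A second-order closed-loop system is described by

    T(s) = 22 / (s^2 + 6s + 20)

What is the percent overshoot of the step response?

%OS ≈ 5.83%

Comparing s^2 + 6s + 20 to s^2 + 2ζωₙs + ωₙ²: ωₙ = √20 ≈ 4.472 rad/s and ζ = 6/(2·√20) ≈ 0.6708.
%OS = 100·exp(−πζ/√(1−ζ²)) = 100·exp(−π·0.6708/√(1−0.6708²)) ≈ 5.83%.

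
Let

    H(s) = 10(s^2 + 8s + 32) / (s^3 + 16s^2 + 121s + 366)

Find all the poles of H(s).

s = -6, -5 ± 6j

The poles are the roots of the denominator s^3 + 16s^2 + 121s + 366 = 0.
Trying s = -6: the polynomial evaluates to 0, so (s + 6) is a factor.
Dividing out leaves s^2 + 10s + 61 = 0.
The quadratic formula then gives s = -5 ± 6j.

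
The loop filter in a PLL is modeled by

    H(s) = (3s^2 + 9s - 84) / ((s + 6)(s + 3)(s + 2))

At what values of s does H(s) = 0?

Set the numerator to zero: 3s^2 + 9s - 84 = 0, i.e. 3·(s^2 + 3s - 28) = 0.
Factoring: (s + 7)(s - 4) = 0.

s = -7, 4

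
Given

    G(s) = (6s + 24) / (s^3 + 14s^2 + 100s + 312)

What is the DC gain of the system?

G(0) = 1/13 ≈ 0.07692

Set s = 0: G(0) = (24) / (312) = 1/13.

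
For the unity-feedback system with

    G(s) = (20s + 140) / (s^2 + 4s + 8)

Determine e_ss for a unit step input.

G(s) has no poles at the origin.
This is a Type 0 system. Kp = lim_{s→0} G(s) = 140/8 = 35/2.
e_ss = 1/(1 + Kp) = 1/(1 + 35/2) = 2/37 ≈ 0.05405.

e_ss = 0.05405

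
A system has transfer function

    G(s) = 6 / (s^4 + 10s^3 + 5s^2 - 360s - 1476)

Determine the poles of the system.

s = 6, -5 ± 4j, -6

The poles are the roots of the denominator s^4 + 10s^3 + 5s^2 - 360s - 1476 = 0.
Trying s = 6: the polynomial evaluates to 0, so (s - 6) is a factor.
Dividing out leaves s^3 + 16s^2 + 101s + 246 = 0.
This factors further as (s^2 + 10s + 41)(s + 6) = 0.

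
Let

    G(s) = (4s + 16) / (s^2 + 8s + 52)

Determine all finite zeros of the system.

s = -4

Set the numerator to zero: 4s + 16 = 0, i.e. 4·(s + 4) = 0.
So s = -4.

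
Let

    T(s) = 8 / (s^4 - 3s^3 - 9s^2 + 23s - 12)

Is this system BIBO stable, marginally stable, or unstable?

The denominator s^4 - 3s^3 - 9s^2 + 23s - 12 factors as (s - 1)^2(s + 3)(s - 4), giving poles at s = 1, -3, 4, 1.
Since the pole(s) at s = 1, 4, 1 lie in the right half-plane, the system is unstable.

unstable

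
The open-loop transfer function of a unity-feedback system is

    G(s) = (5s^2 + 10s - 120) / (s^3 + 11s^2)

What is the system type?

Factor s from the denominator: s^3 + 11s^2 = s^2·(s + 11).
There are 2 poles at the origin, so the system is Type 2.

Type 2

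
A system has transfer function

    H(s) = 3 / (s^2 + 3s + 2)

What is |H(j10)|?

|H(j10)| ≈ 0.02927

Substitute s = j10: numerator = 3, denominator = -98 + j30.
|H(j10)| = |3| / |-98 + j30| = 3 / 102.49 ≈ 0.02927.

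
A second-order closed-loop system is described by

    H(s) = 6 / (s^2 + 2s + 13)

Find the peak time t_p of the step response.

t_p ≈ 0.9069 s

Comparing s^2 + 2s + 13 to s^2 + 2ζωₙs + ωₙ²: ωₙ = √13 ≈ 3.606 rad/s and ζ = 2/(2·√13) ≈ 0.2774.
ζωₙ = 2/2 = 1, so ω_d = ωₙ√(1−ζ²) = √(ωₙ² − (ζωₙ)²) = √(13 − 1²) = √12 ≈ 3.464 rad/s.
t_p = π/ω_d = π/3.464 ≈ 0.9069 s.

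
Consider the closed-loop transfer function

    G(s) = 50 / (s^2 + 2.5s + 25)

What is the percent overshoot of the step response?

Comparing s^2 + 2.5s + 25 to s^2 + 2ζωₙs + ωₙ²: ωₙ = 5 rad/s and ζ = 2.5/(2·5) = 0.25.
%OS = 100·exp(−πζ/√(1−ζ²)) = 100·exp(−π·0.25/√(1−0.25²)) ≈ 44.4%.

%OS ≈ 44.4%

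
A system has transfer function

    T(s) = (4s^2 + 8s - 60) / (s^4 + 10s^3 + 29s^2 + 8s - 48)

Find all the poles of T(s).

s = 1, -4, -4, -3

The poles are the roots of the denominator s^4 + 10s^3 + 29s^2 + 8s - 48 = 0.
Trying s = 1: the polynomial evaluates to 0, so (s - 1) is a factor.
Dividing out leaves s^3 + 11s^2 + 40s + 48 = 0.
This factors further as (s + 4)^2(s + 3) = 0.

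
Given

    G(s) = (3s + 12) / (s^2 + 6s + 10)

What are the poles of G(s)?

The poles are the roots of the denominator s^2 + 6s + 10 = 0.
Using the quadratic formula: s = (-6 ± √(-4))/2 = -3 ± 1j.

s = -3 ± j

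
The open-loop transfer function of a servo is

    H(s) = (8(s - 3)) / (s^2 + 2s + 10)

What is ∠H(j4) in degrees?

At s = j4: numerator = -24 + j32, denominator = -6 + j8.
∠H = ∠num − ∠den = 126.87° − (126.87°) = 0°.

∠H(j4) ≈ 0°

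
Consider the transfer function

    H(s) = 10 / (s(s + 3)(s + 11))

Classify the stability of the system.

marginally stable

The poles can be read from the denominator factors: s = 0, -3, -11.
Since the simple pole(s) at s = 0 lie on the jω-axis with none in the right half-plane, the system is marginally stable.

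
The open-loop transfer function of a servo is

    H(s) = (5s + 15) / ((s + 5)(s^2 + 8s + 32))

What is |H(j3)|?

|H(j3)| ≈ 0.1094

Substitute s = j3: numerator = 15 + j15, denominator = 43 + j189.
|H(j3)| = |15 + j15| / |43 + j189| = 21.213 / 193.83 ≈ 0.1094.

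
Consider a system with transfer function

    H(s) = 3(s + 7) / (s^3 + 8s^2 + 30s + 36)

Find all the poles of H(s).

s = -3 + 3j, -3 - 3j, -2

The poles are the roots of the denominator s^3 + 8s^2 + 30s + 36 = 0.
Trying s = -2: the polynomial evaluates to 0, so (s + 2) is a factor.
Dividing out leaves s^2 + 6s + 18 = 0.
The quadratic formula then gives s = -3 ± 3j.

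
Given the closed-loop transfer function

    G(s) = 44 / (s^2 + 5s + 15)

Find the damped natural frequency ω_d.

ω_d ≈ 2.958 rad/s

Comparing s^2 + 5s + 15 to s^2 + 2ζωₙs + ωₙ²: ωₙ = √15 ≈ 3.873 rad/s and ζ = 5/(2·√15) ≈ 0.6455.
ζωₙ = 5/2 = 2.5, so ω_d = ωₙ√(1−ζ²) = √(ωₙ² − (ζωₙ)²) = √(15 − 2.5²) = √8.75 ≈ 2.958 rad/s.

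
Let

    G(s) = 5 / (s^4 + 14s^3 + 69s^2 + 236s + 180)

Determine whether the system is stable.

The denominator s^4 + 14s^3 + 69s^2 + 236s + 180 factors as (s + 9)(s + 1)(s^2 + 4s + 20), giving poles at s = -9, -1, -2 + 4j, -2 - 4j.
Since all poles lie strictly in the left half-plane, the system is stable.

stable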